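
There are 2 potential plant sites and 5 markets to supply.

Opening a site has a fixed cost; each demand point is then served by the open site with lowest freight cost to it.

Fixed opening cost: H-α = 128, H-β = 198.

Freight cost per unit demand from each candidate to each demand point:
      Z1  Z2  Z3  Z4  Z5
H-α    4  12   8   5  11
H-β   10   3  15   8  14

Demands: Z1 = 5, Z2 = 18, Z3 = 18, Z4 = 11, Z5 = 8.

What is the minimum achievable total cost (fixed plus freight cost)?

Open {H-α}: assign each demand point to its cheapest open site.
  Z1→H-α 5×4=20, Z2→H-α 18×12=216, Z3→H-α 18×8=144, Z4→H-α 11×5=55, Z5→H-α 8×11=88
  freight cost 523, fixed 128 → total 651.
Compare {H-α, H-β}: freight cost 361 + fixed 326 = 687.
Compare {H-β}: freight cost 574 + fixed 198 = 772.

651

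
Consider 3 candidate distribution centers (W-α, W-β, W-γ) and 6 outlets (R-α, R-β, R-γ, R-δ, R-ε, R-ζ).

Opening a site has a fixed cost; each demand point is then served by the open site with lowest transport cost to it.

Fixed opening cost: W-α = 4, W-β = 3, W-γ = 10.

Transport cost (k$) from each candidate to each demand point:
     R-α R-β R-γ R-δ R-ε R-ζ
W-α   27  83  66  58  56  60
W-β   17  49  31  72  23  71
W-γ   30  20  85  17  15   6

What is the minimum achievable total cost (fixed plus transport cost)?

Open {W-β, W-γ}: assign each demand point to its cheapest open site.
  R-α→W-β 17, R-β→W-γ 20, R-γ→W-β 31, R-δ→W-γ 17, R-ε→W-γ 15, R-ζ→W-γ 6
  transport cost 106, fixed 13 → total 119.
Compare {W-α, W-β, W-γ}: transport cost 106 + fixed 17 = 123.
Compare {W-α, W-γ}: transport cost 151 + fixed 14 = 165.
Compare {W-γ}: transport cost 173 + fixed 10 = 183.
All other subsets cost ≥ 123. Minimum total cost: 119.

119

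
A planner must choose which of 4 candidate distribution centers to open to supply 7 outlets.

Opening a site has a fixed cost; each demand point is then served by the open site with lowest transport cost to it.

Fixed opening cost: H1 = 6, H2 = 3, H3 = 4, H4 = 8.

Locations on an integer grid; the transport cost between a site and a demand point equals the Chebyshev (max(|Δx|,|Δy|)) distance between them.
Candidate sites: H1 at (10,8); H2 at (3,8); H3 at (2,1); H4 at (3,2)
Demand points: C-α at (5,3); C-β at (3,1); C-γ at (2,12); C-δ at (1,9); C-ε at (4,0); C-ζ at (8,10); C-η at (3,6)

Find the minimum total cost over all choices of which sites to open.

Open {H2, H3}: assign each demand point to its cheapest open site.
  C-α→H3 3, C-β→H3 1, C-γ→H2 4, C-δ→H2 2, C-ε→H3 2, C-ζ→H2 5, C-η→H2 2
  transport cost 19, fixed 7 → total 26.
Compare {H2, H4}: transport cost 18 + fixed 11 = 29.
Compare {H1, H2, H3}: transport cost 16 + fixed 13 = 29.
Compare {H1, H2, H4}: transport cost 15 + fixed 17 = 32.
All other subsets cost ≥ 29. Minimum total cost: 26.

26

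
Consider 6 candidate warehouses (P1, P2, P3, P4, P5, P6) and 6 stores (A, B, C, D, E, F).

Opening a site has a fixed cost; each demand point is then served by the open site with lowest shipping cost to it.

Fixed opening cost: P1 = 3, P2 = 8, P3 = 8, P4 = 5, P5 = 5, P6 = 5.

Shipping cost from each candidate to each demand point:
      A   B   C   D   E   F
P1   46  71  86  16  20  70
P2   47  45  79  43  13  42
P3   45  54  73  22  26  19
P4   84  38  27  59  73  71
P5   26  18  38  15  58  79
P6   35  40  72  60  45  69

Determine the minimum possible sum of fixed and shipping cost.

Open {P2, P3, P4, P5}: assign each demand point to its cheapest open site.
  A→P5 26, B→P5 18, C→P4 27, D→P5 15, E→P2 13, F→P3 19
  shipping cost 118, fixed 26 → total 144.
Compare {P1, P3, P4, P5}: shipping cost 125 + fixed 21 = 146.
Compare {P1, P2, P3, P4, P5}: shipping cost 118 + fixed 29 = 147.
Compare {P3, P4, P5}: shipping cost 131 + fixed 18 = 149.
All other subsets cost ≥ 146. Minimum total cost: 144.

144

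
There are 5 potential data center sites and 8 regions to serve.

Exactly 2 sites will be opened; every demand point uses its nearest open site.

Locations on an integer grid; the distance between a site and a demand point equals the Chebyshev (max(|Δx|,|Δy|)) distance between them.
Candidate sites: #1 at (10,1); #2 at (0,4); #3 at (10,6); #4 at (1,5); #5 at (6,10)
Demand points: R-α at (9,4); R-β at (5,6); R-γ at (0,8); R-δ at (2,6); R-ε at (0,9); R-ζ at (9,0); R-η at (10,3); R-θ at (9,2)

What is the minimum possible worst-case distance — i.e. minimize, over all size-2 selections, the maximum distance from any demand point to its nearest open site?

Open {#1, #4}.
  Farthest demand point is R-β at distance 4 (to #4); all others are ≤ 4.
With {#1, #2} the worst case is 5.
With {#1, #5} the worst case is 6.
No size-2 selection achieves below 4.

4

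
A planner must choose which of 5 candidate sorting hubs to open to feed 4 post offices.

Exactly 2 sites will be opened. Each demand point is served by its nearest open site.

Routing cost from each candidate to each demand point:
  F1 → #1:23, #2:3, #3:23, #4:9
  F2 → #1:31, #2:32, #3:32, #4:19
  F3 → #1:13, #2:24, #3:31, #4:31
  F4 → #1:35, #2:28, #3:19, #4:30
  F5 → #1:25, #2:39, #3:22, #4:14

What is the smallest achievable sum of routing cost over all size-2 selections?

Open {F1, F3}.
  #1→F3 13, #2→F1 3, #3→F1 23, #4→F1 9  ⇒ total 48.
Compare {F1, F4}: total 54.
Compare {F1, F5}: total 57.
No size-2 selection does better; minimum is 48.

48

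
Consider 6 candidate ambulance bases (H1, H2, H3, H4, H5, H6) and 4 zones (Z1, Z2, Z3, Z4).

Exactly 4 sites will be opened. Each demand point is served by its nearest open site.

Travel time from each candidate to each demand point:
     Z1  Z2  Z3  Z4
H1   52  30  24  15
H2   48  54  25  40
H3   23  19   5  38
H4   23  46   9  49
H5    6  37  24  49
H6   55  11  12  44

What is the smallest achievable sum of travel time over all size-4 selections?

Open {H1, H3, H5, H6}.
  Z1→H5 6, Z2→H6 11, Z3→H3 5, Z4→H1 15  ⇒ total 37.
Compare {H1, H4, H5, H6}: total 41.
Compare {H1, H2, H5, H6}: total 44.
No size-4 selection does better; minimum is 37.

37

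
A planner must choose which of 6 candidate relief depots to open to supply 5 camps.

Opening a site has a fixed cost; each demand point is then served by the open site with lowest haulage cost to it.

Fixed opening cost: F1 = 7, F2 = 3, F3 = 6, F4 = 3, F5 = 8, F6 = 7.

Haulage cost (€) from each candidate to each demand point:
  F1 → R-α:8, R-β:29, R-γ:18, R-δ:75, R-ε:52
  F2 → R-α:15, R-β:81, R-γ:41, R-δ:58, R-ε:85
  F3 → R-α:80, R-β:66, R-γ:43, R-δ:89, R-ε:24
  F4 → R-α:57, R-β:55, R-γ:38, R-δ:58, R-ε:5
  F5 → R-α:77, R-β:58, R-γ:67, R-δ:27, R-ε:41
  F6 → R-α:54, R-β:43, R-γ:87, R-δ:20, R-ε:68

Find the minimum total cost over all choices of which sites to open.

Open {F1, F4, F6}: assign each demand point to its cheapest open site.
  R-α→F1 8, R-β→F1 29, R-γ→F1 18, R-δ→F6 20, R-ε→F4 5
  haulage cost 80, fixed 17 → total 97.
Compare {F1, F2, F4, F6}: haulage cost 80 + fixed 20 = 100.
Compare {F1, F3, F4, F6}: haulage cost 80 + fixed 23 = 103.
Compare {F1, F4, F5}: haulage cost 87 + fixed 18 = 105.
All other subsets cost ≥ 100. Minimum total cost: 97.

97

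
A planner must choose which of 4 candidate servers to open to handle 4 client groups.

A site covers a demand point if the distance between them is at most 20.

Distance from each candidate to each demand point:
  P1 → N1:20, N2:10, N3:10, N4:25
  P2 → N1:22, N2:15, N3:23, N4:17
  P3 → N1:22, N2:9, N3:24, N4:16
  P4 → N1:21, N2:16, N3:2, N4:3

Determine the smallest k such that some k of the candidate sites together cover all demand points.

2

Coverage sets (demand points within 20 of each site):
  P1: {N1, N2, N3}
  P2: {N2, N4}
  P3: {N2, N4}
  P4: {N2, N3, N4}
No single site covers all 4 demand points.
But {P1, P2} covers everything, so the minimum is 2.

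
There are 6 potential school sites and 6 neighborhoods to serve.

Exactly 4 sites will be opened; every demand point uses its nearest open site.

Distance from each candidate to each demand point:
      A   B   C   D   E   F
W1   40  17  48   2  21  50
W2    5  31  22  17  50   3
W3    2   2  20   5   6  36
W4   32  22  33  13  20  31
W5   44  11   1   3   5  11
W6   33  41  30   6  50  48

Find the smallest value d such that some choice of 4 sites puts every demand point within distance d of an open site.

5

Open {W1, W2, W3, W5}.
  Farthest demand point is E at distance 5 (to W5); all others are ≤ 5.
With {W2, W3, W4, W5} the worst case is 5.
With {W2, W3, W5, W6} the worst case is 5.
No size-4 selection achieves below 5.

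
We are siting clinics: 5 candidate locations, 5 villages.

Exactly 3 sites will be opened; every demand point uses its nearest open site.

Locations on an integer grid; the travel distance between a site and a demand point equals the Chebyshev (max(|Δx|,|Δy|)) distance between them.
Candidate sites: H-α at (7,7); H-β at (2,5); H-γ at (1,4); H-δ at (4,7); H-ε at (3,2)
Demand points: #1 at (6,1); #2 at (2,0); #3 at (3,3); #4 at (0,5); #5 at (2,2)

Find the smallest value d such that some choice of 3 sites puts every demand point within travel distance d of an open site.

Open {H-α, H-β, H-ε}.
  Farthest demand point is #1 at travel distance 3 (to H-ε); all others are ≤ 3.
With {H-α, H-γ, H-ε} the worst case is 3.
With {H-α, H-δ, H-ε} the worst case is 3.
No size-3 selection achieves below 3.

3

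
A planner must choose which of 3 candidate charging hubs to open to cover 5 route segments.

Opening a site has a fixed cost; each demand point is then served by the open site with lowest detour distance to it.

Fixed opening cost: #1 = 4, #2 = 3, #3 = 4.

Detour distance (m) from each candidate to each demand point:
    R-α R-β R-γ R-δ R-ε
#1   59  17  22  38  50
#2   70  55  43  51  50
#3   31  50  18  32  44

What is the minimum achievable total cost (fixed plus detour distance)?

Open {#1, #3}: assign each demand point to its cheapest open site.
  R-α→#3 31, R-β→#1 17, R-γ→#3 18, R-δ→#3 32, R-ε→#3 44
  detour distance 142, fixed 8 → total 150.
Compare {#1, #2, #3}: detour distance 142 + fixed 11 = 153.
Compare {#3}: detour distance 175 + fixed 4 = 179.
Compare {#2, #3}: detour distance 175 + fixed 7 = 182.
All other subsets cost ≥ 153. Minimum total cost: 150.

150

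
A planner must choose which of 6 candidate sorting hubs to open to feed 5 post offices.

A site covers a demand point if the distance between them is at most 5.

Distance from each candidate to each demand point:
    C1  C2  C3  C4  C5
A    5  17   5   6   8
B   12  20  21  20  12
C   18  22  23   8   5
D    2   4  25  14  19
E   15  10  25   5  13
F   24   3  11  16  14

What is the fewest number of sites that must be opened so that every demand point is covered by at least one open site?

4

Coverage sets (demand points within 5 of each site):
  A: {C1, C3}
  B: {}
  C: {C5}
  D: {C1, C2}
  E: {C4}
  F: {C2}
No 3 sites suffice: every size-3 union leaves at least one demand point uncovered.
But {A, C, D, E} covers everything, so the minimum is 4.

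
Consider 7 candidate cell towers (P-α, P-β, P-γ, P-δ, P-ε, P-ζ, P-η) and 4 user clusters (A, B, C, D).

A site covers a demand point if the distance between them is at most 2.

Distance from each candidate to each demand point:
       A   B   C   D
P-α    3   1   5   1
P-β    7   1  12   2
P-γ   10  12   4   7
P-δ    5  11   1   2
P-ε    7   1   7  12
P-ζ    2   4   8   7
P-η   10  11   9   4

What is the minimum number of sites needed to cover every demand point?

Coverage sets (demand points within 2 of each site):
  P-α: {B, D}
  P-β: {B, D}
  P-γ: {}
  P-δ: {C, D}
  P-ε: {B}
  P-ζ: {A}
  P-η: {}
No 2 sites suffice: every size-2 union leaves at least one demand point uncovered.
But {P-α, P-δ, P-ζ} covers everything, so the minimum is 3.

3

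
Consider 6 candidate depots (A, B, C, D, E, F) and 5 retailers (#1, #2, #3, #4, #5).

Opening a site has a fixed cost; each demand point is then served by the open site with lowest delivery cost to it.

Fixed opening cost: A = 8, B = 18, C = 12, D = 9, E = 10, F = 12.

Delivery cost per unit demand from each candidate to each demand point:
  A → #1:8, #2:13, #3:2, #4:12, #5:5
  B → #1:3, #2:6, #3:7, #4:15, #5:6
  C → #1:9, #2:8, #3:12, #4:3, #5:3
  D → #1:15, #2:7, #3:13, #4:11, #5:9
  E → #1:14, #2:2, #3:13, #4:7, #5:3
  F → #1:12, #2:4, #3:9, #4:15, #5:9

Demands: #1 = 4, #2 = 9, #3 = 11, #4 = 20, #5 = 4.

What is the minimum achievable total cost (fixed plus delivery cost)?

Open {A, B, C, E}: assign each demand point to its cheapest open site.
  #1→B 4×3=12, #2→E 9×2=18, #3→A 11×2=22, #4→C 20×3=60, #5→C 4×3=12
  delivery cost 124, fixed 48 → total 172.
Compare {A, C, E}: delivery cost 144 + fixed 30 = 174.
Compare {A, B, C, D, E}: delivery cost 124 + fixed 57 = 181.
Compare {A, C, D, E}: delivery cost 144 + fixed 39 = 183.
All other subsets cost ≥ 174. Minimum total cost: 172.

172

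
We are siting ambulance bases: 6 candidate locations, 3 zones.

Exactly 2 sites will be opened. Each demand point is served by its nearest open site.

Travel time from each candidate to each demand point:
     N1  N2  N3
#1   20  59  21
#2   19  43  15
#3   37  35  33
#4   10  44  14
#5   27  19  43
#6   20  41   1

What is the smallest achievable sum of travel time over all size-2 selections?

40

Open {#5, #6}.
  N1→#6 20, N2→#5 19, N3→#6 1  ⇒ total 40.
Compare {#4, #5}: total 43.
Compare {#4, #6}: total 52.
No size-2 selection does better; minimum is 40.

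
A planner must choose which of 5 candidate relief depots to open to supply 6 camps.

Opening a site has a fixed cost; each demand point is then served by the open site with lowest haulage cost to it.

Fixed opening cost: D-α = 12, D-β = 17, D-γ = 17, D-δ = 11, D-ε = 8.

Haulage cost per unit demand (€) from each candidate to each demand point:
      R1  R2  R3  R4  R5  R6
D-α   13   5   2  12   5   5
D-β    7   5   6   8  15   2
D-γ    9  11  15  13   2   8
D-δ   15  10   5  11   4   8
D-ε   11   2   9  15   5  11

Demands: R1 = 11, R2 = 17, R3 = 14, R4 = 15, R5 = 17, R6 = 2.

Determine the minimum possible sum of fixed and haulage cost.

351

Open {D-α, D-β, D-γ, D-ε}: assign each demand point to its cheapest open site.
  R1→D-β 11×7=77, R2→D-ε 17×2=34, R3→D-α 14×2=28, R4→D-β 15×8=120, R5→D-γ 17×2=34, R6→D-β 2×2=4
  haulage cost 297, fixed 54 → total 351.
Compare {D-α, D-β, D-γ, D-δ, D-ε}: haulage cost 297 + fixed 65 = 362.
Compare {D-α, D-β, D-δ, D-ε}: haulage cost 331 + fixed 48 = 379.
Compare {D-α, D-β, D-ε}: haulage cost 348 + fixed 37 = 385.
All other subsets cost ≥ 362. Minimum total cost: 351.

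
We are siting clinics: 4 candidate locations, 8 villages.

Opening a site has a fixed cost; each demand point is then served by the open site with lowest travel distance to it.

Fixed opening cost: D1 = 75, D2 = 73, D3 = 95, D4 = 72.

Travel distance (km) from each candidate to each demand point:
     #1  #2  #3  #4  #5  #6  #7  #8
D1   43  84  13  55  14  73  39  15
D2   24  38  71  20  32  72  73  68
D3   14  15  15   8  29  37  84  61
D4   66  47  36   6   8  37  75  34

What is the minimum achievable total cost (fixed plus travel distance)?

325

Open {D1, D3}: assign each demand point to its cheapest open site.
  #1→D3 14, #2→D3 15, #3→D1 13, #4→D3 8, #5→D1 14, #6→D3 37, #7→D1 39, #8→D1 15
  travel distance 155, fixed 170 → total 325.
Compare {D1, D4}: travel distance 208 + fixed 147 = 355.
Compare {D3}: travel distance 263 + fixed 95 = 358.
Compare {D3, D4}: travel distance 204 + fixed 167 = 371.
All other subsets cost ≥ 355. Minimum total cost: 325.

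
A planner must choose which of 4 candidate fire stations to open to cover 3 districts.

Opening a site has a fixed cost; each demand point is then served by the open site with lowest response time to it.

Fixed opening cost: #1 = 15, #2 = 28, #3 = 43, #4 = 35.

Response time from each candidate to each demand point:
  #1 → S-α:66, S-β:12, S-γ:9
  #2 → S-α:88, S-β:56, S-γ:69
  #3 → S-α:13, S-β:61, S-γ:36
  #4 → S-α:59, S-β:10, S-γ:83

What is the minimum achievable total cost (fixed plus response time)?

Open {#1, #3}: assign each demand point to its cheapest open site.
  S-α→#3 13, S-β→#1 12, S-γ→#1 9
  response time 34, fixed 58 → total 92.
Compare {#1}: response time 87 + fixed 15 = 102.
Compare {#1, #2, #3}: response time 34 + fixed 86 = 120.
Compare {#1, #3, #4}: response time 32 + fixed 93 = 125.
All other subsets cost ≥ 102. Minimum total cost: 92.

92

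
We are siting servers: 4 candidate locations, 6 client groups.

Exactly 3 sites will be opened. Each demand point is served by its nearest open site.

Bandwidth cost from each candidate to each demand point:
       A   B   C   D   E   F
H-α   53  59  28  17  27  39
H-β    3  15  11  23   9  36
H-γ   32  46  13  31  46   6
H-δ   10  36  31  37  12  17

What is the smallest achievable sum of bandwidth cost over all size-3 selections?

61

Open {H-α, H-β, H-γ}.
  A→H-β 3, B→H-β 15, C→H-β 11, D→H-α 17, E→H-β 9, F→H-γ 6  ⇒ total 61.
Compare {H-β, H-γ, H-δ}: total 67.
Compare {H-α, H-β, H-δ}: total 72.
No size-3 selection does better; minimum is 61.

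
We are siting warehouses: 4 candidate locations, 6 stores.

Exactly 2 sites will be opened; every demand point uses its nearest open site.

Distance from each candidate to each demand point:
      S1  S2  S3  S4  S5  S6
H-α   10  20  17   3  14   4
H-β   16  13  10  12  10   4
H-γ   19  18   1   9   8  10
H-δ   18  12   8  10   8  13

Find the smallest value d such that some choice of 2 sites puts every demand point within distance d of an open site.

12

Open {H-α, H-δ}.
  Farthest demand point is S2 at distance 12 (to H-δ); all others are ≤ 12.
With {H-α, H-β} the worst case is 13.
With {H-β, H-γ} the worst case is 16.
No size-2 selection achieves below 12.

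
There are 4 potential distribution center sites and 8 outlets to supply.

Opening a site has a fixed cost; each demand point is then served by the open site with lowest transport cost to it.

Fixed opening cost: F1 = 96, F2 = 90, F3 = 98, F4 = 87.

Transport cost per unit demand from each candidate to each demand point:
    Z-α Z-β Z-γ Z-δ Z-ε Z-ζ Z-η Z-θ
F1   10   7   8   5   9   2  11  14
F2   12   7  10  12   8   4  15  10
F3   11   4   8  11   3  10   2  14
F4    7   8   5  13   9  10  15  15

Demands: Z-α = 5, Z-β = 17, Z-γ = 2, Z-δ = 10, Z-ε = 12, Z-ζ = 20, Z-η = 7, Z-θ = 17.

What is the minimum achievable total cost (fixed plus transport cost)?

Open {F1, F3}: assign each demand point to its cheapest open site.
  Z-α→F1 5×10=50, Z-β→F3 17×4=68, Z-γ→F1 2×8=16, Z-δ→F1 10×5=50, Z-ε→F3 12×3=36, Z-ζ→F1 20×2=40, Z-η→F3 7×2=14, Z-θ→F1 17×14=238
  transport cost 512, fixed 194 → total 706.
Compare {F1, F2, F3}: transport cost 444 + fixed 284 = 728.
Compare {F2, F3}: transport cost 549 + fixed 188 = 737.
Compare {F1, F3, F4}: transport cost 491 + fixed 281 = 772.
All other subsets cost ≥ 728. Minimum total cost: 706.

706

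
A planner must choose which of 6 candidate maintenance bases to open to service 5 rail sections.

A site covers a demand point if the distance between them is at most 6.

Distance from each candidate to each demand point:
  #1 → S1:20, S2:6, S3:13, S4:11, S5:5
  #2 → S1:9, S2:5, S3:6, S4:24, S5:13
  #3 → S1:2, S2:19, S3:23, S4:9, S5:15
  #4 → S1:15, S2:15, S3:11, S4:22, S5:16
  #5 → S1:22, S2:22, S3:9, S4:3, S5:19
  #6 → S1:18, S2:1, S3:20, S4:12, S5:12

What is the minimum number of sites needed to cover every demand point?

Coverage sets (demand points within 6 of each site):
  #1: {S2, S5}
  #2: {S2, S3}
  #3: {S1}
  #4: {}
  #5: {S4}
  #6: {S2}
No 3 sites suffice: every size-3 union leaves at least one demand point uncovered.
But {#1, #2, #3, #5} covers everything, so the minimum is 4.

4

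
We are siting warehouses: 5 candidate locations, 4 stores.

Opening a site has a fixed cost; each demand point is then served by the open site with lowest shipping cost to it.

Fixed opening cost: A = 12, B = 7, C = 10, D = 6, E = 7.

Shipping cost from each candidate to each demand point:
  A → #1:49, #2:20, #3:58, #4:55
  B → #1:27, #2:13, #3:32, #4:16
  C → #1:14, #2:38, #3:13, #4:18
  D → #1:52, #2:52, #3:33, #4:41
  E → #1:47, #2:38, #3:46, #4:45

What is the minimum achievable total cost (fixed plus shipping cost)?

73

Open {B, C}: assign each demand point to its cheapest open site.
  #1→C 14, #2→B 13, #3→C 13, #4→B 16
  shipping cost 56, fixed 17 → total 73.
Compare {B, C, D}: shipping cost 56 + fixed 23 = 79.
Compare {B, C, E}: shipping cost 56 + fixed 24 = 80.
Compare {A, B, C}: shipping cost 56 + fixed 29 = 85.
All other subsets cost ≥ 79. Minimum total cost: 73.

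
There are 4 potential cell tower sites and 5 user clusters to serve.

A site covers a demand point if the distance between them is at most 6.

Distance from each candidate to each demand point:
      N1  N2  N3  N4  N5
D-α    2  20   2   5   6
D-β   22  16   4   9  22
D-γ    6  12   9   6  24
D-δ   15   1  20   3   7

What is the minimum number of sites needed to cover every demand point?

Coverage sets (demand points within 6 of each site):
  D-α: {N1, N3, N4, N5}
  D-β: {N3}
  D-γ: {N1, N4}
  D-δ: {N2, N4}
No single site covers all 5 demand points.
But {D-α, D-δ} covers everything, so the minimum is 2.

2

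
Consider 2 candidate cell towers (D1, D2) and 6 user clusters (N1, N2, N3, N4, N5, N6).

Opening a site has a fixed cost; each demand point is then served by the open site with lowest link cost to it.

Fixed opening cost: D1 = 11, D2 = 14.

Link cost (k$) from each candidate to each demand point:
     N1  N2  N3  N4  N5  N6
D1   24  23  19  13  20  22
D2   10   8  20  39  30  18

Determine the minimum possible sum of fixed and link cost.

113

Open {D1, D2}: assign each demand point to its cheapest open site.
  N1→D2 10, N2→D2 8, N3→D1 19, N4→D1 13, N5→D1 20, N6→D2 18
  link cost 88, fixed 25 → total 113.
Compare {D1}: link cost 121 + fixed 11 = 132.
Compare {D2}: link cost 125 + fixed 14 = 139.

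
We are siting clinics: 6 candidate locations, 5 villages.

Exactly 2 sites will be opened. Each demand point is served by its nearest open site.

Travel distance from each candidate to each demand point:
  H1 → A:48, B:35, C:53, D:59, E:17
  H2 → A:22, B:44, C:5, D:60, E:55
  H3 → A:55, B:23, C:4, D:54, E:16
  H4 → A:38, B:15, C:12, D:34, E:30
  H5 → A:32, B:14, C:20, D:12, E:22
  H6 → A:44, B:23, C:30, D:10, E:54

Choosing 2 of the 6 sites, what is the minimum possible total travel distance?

Open {H2, H5}.
  A→H2 22, B→H5 14, C→H2 5, D→H5 12, E→H5 22  ⇒ total 75.
Compare {H3, H5}: total 78.
Compare {H4, H5}: total 92.
No size-2 selection does better; minimum is 75.

75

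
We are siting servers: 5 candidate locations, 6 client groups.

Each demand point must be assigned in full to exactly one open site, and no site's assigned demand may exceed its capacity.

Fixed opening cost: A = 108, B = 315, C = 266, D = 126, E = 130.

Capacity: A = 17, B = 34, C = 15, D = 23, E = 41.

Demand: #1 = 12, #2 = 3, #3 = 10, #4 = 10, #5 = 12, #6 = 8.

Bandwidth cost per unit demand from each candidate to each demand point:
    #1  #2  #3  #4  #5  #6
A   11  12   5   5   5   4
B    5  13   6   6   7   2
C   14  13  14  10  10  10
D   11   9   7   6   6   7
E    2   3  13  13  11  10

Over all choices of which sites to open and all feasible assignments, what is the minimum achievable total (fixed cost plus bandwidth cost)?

Open {D, E}; cheapest assignment that respects the capacities:
  D (cap 23, load 22): #4, #5 — cost 10×6 + 12×6 = 132
  E (cap 41, load 33): #1, #2, #3, #6 — cost 12×2 + 3×3 + 10×13 + 8×10 = 243
  Shipping 375, fixed 256 → total 631.
  Any other capacity-feasible assignment to {D, E} ships for at least 375.
Compare {A, D, E}: its best feasible assignment gives total 659.
Compare {A, E}: its best feasible assignment gives total 698.
Every other set of open sites that can feasibly serve all demand totals ≥ 659 even under its best assignment. Minimum: 631.

631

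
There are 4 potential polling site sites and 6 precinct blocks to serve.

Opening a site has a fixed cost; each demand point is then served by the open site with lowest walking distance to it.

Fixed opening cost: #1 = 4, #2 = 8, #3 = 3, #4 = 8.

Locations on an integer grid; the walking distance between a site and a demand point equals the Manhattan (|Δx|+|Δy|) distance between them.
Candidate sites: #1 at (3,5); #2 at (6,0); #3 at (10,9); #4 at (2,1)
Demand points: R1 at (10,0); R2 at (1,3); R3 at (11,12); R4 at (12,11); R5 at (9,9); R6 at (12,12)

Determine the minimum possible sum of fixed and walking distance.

34

Open {#1, #3}: assign each demand point to its cheapest open site.
  R1→#3 9, R2→#1 4, R3→#3 4, R4→#3 4, R5→#3 1, R6→#3 5
  walking distance 27, fixed 7 → total 34.
Compare {#2, #3}: walking distance 26 + fixed 11 = 37.
Compare {#3, #4}: walking distance 26 + fixed 11 = 37.
Compare {#1, #2, #3}: walking distance 22 + fixed 15 = 37.
All other subsets cost ≥ 37. Minimum total cost: 34.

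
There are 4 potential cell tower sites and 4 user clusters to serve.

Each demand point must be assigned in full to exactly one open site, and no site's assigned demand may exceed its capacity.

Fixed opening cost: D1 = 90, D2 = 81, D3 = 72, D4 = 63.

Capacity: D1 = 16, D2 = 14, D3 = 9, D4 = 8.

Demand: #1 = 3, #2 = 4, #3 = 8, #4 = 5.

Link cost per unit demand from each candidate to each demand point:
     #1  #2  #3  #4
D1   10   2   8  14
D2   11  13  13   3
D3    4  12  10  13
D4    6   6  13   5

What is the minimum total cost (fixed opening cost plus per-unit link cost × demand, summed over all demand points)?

268

Open {D1, D4}; cheapest assignment that respects the capacities:
  D1 (cap 16, load 12): #2, #3 — cost 4×2 + 8×8 = 72
  D4 (cap 8, load 8): #1, #4 — cost 3×6 + 5×5 = 43
  Shipping 115, fixed 153 → total 268.
  Any other capacity-feasible assignment to {D1, D4} ships for at least 115.
Compare {D1, D2}: its best feasible assignment gives total 288.
Compare {D2, D4}: its best feasible assignment gives total 305.
Every other set of open sites that can feasibly serve all demand totals ≥ 288 even under its best assignment. Minimum: 268.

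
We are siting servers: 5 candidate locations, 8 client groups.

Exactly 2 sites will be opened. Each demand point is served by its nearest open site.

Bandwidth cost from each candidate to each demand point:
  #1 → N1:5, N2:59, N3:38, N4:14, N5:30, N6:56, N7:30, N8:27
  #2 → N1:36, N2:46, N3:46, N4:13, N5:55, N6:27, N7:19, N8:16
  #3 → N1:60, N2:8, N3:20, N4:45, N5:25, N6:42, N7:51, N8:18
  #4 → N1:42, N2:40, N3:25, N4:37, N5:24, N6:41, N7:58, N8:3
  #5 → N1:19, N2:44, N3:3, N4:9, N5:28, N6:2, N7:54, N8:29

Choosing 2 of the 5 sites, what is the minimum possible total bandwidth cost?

135

Open {#3, #5}.
  N1→#5 19, N2→#3 8, N3→#5 3, N4→#5 9, N5→#3 25, N6→#5 2, N7→#3 51, N8→#3 18  ⇒ total 135.
Compare {#2, #5}: total 140.
Compare {#1, #5}: total 148.
No size-2 selection does better; minimum is 135.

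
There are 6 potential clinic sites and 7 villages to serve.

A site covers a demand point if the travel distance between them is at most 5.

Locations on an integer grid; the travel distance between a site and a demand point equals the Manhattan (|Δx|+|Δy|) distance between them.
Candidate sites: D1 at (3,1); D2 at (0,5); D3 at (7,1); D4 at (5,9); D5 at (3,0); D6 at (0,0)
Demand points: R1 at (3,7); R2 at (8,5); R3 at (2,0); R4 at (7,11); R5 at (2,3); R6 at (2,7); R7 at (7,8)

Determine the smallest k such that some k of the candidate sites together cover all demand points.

3

Coverage sets (demand points within 5 of each site):
  D1: {R3, R5}
  D2: {R1, R5, R6}
  D3: {R2}
  D4: {R1, R4, R6, R7}
  D5: {R3, R5}
  D6: {R3, R5}
No 2 sites suffice: every size-2 union leaves at least one demand point uncovered.
But {D1, D3, D4} covers everything, so the minimum is 3.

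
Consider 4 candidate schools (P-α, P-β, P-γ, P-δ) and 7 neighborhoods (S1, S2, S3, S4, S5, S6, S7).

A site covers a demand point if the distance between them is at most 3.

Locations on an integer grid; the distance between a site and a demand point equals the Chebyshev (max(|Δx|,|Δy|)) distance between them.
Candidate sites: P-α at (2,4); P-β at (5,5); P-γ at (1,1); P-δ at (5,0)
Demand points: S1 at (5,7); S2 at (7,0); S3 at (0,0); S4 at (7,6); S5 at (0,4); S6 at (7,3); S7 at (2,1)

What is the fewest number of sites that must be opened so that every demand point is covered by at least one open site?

Coverage sets (demand points within 3 of each site):
  P-α: {S1, S5, S7}
  P-β: {S1, S4, S6}
  P-γ: {S3, S5, S7}
  P-δ: {S2, S6, S7}
No 2 sites suffice: every size-2 union leaves at least one demand point uncovered.
But {P-β, P-γ, P-δ} covers everything, so the minimum is 3.

3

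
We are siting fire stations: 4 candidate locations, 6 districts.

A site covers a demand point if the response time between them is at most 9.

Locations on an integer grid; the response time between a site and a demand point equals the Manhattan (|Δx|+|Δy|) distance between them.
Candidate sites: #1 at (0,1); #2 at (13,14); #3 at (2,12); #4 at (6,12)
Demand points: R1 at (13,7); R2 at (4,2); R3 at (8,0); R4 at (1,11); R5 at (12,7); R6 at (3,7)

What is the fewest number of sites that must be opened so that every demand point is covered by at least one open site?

3

Coverage sets (demand points within 9 of each site):
  #1: {R2, R3, R6}
  #2: {R1, R5}
  #3: {R4, R6}
  #4: {R4, R6}
No 2 sites suffice: every size-2 union leaves at least one demand point uncovered.
But {#1, #2, #3} covers everything, so the minimum is 3.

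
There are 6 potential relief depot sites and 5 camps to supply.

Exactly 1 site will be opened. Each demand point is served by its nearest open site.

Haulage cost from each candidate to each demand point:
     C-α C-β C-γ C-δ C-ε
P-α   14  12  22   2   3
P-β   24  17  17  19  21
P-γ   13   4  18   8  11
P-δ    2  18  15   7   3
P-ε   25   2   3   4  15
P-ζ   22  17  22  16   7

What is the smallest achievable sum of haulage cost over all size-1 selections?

Open {P-δ}.
  C-α→P-δ 2, C-β→P-δ 18, C-γ→P-δ 15, C-δ→P-δ 7, C-ε→P-δ 3  ⇒ total 45.
Compare {P-ε}: total 49.
Compare {P-α}: total 53.
No size-1 selection does better; minimum is 45.

45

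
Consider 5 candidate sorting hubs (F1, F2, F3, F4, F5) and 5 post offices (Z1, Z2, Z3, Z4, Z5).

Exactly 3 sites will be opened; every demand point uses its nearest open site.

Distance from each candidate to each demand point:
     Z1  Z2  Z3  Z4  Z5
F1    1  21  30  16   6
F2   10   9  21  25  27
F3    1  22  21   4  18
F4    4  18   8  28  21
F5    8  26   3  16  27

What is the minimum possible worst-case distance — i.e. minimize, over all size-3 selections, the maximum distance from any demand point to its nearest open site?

Open {F1, F2, F4}.
  Farthest demand point is Z4 at distance 16 (to F1); all others are ≤ 16.
With {F1, F2, F5} the worst case is 16.
With {F1, F3, F4} the worst case is 18.
No size-3 selection achieves below 16.

16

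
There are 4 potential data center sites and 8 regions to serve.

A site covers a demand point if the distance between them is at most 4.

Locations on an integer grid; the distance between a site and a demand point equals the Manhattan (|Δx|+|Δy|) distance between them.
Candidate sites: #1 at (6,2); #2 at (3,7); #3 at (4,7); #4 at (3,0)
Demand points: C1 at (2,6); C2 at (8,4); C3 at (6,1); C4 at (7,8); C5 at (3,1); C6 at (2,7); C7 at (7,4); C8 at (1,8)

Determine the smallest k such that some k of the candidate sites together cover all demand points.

Coverage sets (demand points within 4 of each site):
  #1: {C2, C3, C5, C7}
  #2: {C1, C6, C8}
  #3: {C1, C4, C6, C8}
  #4: {C3, C5}
No single site covers all 8 demand points.
But {#1, #3} covers everything, so the minimum is 2.

2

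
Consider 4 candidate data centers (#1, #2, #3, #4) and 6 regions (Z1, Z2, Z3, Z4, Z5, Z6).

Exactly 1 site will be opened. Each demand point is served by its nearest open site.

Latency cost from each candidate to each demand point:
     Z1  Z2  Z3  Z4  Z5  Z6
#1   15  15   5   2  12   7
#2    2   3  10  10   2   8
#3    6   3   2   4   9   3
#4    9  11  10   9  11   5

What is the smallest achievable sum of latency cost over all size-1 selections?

Open {#3}.
  Z1→#3 6, Z2→#3 3, Z3→#3 2, Z4→#3 4, Z5→#3 9, Z6→#3 3  ⇒ total 27.
Compare {#2}: total 35.
Compare {#4}: total 55.
No size-1 selection does better; minimum is 27.

27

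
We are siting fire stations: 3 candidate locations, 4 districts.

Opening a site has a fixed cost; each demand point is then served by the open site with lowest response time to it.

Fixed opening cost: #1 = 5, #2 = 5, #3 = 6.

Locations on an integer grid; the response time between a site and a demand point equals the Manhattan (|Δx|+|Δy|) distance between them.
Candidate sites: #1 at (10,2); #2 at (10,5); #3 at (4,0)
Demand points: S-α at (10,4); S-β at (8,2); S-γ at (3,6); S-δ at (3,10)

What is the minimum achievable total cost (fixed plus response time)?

Open {#2}: assign each demand point to its cheapest open site.
  S-α→#2 1, S-β→#2 5, S-γ→#2 8, S-δ→#2 12
  response time 26, fixed 5 → total 31.
Compare {#1, #2}: response time 23 + fixed 10 = 33.
Compare {#1, #3}: response time 22 + fixed 11 = 33.
Compare {#1}: response time 30 + fixed 5 = 35.
All other subsets cost ≥ 33. Minimum total cost: 31.

31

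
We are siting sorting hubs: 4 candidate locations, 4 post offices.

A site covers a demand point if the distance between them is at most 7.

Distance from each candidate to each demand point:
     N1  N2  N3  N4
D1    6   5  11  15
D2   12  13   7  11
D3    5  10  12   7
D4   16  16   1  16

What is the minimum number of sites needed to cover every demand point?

Coverage sets (demand points within 7 of each site):
  D1: {N1, N2}
  D2: {N3}
  D3: {N1, N4}
  D4: {N3}
No 2 sites suffice: every size-2 union leaves at least one demand point uncovered.
But {D1, D2, D3} covers everything, so the minimum is 3.

3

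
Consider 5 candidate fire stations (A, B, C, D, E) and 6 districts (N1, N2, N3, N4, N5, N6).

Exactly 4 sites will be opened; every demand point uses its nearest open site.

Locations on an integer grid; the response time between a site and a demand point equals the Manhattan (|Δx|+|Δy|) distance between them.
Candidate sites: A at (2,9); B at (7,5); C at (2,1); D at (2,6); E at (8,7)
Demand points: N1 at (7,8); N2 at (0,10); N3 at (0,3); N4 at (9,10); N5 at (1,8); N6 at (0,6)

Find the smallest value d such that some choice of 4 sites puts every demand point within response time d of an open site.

Open {A, C, D, E}.
  Farthest demand point is N3 at response time 4 (to C); all others are ≤ 4.
With {A, B, C, E} the worst case is 5.
With {A, B, D, E} the worst case is 5.
No size-4 selection achieves below 4.

4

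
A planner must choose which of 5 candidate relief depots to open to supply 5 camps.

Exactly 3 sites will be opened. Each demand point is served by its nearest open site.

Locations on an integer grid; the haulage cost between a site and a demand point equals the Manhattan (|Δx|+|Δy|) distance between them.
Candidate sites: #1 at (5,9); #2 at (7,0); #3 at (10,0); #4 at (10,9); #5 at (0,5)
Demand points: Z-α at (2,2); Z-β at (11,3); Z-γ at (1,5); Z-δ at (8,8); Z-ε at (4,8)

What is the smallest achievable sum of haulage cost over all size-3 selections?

16

Open {#1, #3, #5}.
  Z-α→#5 5, Z-β→#3 4, Z-γ→#5 1, Z-δ→#1 4, Z-ε→#1 2  ⇒ total 16.
Compare {#1, #4, #5}: total 18.
Compare {#1, #2, #5}: total 19.
No size-3 selection does better; minimum is 16.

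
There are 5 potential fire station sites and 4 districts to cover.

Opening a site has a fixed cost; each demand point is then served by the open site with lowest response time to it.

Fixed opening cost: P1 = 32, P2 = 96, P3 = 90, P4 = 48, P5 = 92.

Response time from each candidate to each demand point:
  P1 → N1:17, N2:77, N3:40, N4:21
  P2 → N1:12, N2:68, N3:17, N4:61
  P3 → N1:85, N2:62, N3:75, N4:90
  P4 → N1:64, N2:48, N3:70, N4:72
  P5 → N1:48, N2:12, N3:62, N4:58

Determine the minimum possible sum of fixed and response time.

Open {P1}: assign each demand point to its cheapest open site.
  N1→P1 17, N2→P1 77, N3→P1 40, N4→P1 21
  response time 155, fixed 32 → total 187.
Compare {P1, P4}: response time 126 + fixed 80 = 206.
Compare {P1, P5}: response time 90 + fixed 124 = 214.
Compare {P1, P2}: response time 118 + fixed 128 = 246.
All other subsets cost ≥ 206. Minimum total cost: 187.

187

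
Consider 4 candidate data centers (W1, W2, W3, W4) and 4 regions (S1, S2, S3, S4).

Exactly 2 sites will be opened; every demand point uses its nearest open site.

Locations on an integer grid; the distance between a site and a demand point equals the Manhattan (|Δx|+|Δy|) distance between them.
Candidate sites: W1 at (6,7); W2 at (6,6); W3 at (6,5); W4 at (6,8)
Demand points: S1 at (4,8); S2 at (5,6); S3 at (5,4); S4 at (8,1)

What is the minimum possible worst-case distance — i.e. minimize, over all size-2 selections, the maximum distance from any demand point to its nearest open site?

6

Open {W1, W3}.
  Farthest demand point is S4 at distance 6 (to W3); all others are ≤ 6.
With {W2, W3} the worst case is 6.
With {W3, W4} the worst case is 6.
No size-2 selection achieves below 6.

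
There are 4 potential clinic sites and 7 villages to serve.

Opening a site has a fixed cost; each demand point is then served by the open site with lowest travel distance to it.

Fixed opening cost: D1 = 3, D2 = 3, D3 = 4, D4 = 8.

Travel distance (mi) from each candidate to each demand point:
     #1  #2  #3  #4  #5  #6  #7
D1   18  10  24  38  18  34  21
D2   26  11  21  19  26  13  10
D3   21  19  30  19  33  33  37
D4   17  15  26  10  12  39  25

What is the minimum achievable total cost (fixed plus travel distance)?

105

Open {D2, D4}: assign each demand point to its cheapest open site.
  #1→D4 17, #2→D2 11, #3→D2 21, #4→D4 10, #5→D4 12, #6→D2 13, #7→D2 10
  travel distance 94, fixed 11 → total 105.
Compare {D1, D2, D4}: travel distance 93 + fixed 14 = 107.
Compare {D2, D3, D4}: travel distance 94 + fixed 15 = 109.
Compare {D1, D2, D3, D4}: travel distance 93 + fixed 18 = 111.
All other subsets cost ≥ 107. Minimum total cost: 105.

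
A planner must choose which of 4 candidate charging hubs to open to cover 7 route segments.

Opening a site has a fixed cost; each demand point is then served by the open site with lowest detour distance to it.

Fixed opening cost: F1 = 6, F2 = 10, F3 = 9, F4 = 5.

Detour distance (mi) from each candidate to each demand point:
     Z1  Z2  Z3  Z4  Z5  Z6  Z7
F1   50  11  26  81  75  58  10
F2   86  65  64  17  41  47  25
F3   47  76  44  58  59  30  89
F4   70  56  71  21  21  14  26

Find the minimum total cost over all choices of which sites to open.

Open {F1, F4}: assign each demand point to its cheapest open site.
  Z1→F1 50, Z2→F1 11, Z3→F1 26, Z4→F4 21, Z5→F4 21, Z6→F4 14, Z7→F1 10
  detour distance 153, fixed 11 → total 164.
Compare {F1, F2, F4}: detour distance 149 + fixed 21 = 170.
Compare {F1, F3, F4}: detour distance 150 + fixed 20 = 170.
Compare {F1, F2, F3, F4}: detour distance 146 + fixed 30 = 176.
All other subsets cost ≥ 170. Minimum total cost: 164.

164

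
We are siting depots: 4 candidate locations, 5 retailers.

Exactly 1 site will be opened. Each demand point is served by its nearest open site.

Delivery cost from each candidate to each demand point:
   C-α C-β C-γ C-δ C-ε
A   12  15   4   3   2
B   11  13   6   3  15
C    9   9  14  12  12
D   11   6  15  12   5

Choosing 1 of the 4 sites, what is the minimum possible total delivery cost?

36

Open {A}.
  C-α→A 12, C-β→A 15, C-γ→A 4, C-δ→A 3, C-ε→A 2  ⇒ total 36.
Compare {B}: total 48.
Compare {D}: total 49.
No size-1 selection does better; minimum is 36.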